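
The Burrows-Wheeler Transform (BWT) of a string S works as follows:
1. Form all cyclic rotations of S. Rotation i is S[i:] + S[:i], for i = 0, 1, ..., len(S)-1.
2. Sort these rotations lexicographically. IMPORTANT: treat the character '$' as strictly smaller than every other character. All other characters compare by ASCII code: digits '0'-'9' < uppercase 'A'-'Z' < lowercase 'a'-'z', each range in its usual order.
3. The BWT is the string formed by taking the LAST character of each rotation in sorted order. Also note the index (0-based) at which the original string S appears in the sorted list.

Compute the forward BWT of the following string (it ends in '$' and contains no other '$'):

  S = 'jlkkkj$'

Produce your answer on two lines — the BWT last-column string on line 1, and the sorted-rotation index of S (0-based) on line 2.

All 7 rotations (rotation i = S[i:]+S[:i]):
  rot[0] = jlkkkj$
  rot[1] = lkkkj$j
  rot[2] = kkkj$jl
  rot[3] = kkj$jlk
  rot[4] = kj$jlkk
  rot[5] = j$jlkkk
  rot[6] = $jlkkkj
Sorted (with $ < everything):
  sorted[0] = $jlkkkj  (last char: 'j')
  sorted[1] = j$jlkkk  (last char: 'k')
  sorted[2] = jlkkkj$  (last char: '$')
  sorted[3] = kj$jlkk  (last char: 'k')
  sorted[4] = kkj$jlk  (last char: 'k')
  sorted[5] = kkkj$jl  (last char: 'l')
  sorted[6] = lkkkj$j  (last char: 'j')
Last column: jk$kklj
Original string S is at sorted index 2

Answer: jk$kklj
2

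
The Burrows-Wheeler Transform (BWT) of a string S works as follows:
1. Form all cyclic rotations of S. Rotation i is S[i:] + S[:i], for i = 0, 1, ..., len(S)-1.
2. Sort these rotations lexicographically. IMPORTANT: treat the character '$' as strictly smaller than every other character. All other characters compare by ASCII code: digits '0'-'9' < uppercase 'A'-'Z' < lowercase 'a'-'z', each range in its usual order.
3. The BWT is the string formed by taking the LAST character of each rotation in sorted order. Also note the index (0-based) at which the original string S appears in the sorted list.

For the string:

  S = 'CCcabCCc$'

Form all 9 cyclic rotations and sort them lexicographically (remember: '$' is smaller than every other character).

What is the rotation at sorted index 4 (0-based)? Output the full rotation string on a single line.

Answer: CcabCCc$C

Derivation:
All 9 rotations (rotation i = S[i:]+S[:i]):
  rot[0] = CCcabCCc$
  rot[1] = CcabCCc$C
  rot[2] = cabCCc$CC
  rot[3] = abCCc$CCc
  rot[4] = bCCc$CCca
  rot[5] = CCc$CCcab
  rot[6] = Cc$CCcabC
  rot[7] = c$CCcabCC
  rot[8] = $CCcabCCc
Sorted (with $ < everything):
  sorted[0] = $CCcabCCc
  sorted[1] = CCc$CCcab
  sorted[2] = CCcabCCc$
  sorted[3] = Cc$CCcabC
  sorted[4] = CcabCCc$C
  sorted[5] = abCCc$CCc
  sorted[6] = bCCc$CCca
  sorted[7] = c$CCcabCC
  sorted[8] = cabCCc$CC
sorted[4] = CcabCCc$C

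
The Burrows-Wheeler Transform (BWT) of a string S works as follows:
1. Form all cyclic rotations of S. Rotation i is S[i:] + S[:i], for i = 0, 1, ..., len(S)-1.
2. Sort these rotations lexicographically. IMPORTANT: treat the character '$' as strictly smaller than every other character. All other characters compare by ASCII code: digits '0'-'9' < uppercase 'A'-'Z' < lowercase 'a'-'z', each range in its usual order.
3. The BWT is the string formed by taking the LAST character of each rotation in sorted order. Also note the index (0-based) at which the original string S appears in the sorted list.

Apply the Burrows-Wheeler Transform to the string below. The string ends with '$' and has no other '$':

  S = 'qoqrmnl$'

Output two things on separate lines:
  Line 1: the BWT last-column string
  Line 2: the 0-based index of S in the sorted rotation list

Answer: lnrmq$oq
5

Derivation:
All 8 rotations (rotation i = S[i:]+S[:i]):
  rot[0] = qoqrmnl$
  rot[1] = oqrmnl$q
  rot[2] = qrmnl$qo
  rot[3] = rmnl$qoq
  rot[4] = mnl$qoqr
  rot[5] = nl$qoqrm
  rot[6] = l$qoqrmn
  rot[7] = $qoqrmnl
Sorted (with $ < everything):
  sorted[0] = $qoqrmnl  (last char: 'l')
  sorted[1] = l$qoqrmn  (last char: 'n')
  sorted[2] = mnl$qoqr  (last char: 'r')
  sorted[3] = nl$qoqrm  (last char: 'm')
  sorted[4] = oqrmnl$q  (last char: 'q')
  sorted[5] = qoqrmnl$  (last char: '$')
  sorted[6] = qrmnl$qo  (last char: 'o')
  sorted[7] = rmnl$qoq  (last char: 'q')
Last column: lnrmq$oq
Original string S is at sorted index 5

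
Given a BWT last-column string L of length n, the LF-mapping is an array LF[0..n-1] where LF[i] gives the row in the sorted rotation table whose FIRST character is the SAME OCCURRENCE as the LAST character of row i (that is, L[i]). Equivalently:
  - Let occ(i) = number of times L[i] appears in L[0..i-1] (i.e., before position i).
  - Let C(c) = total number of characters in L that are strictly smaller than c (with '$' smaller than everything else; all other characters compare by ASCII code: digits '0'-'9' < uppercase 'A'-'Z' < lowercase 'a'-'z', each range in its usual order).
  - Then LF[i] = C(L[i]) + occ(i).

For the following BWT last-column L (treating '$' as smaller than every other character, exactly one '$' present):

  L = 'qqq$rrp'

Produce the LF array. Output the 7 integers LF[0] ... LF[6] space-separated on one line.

Char counts: '$':1, 'p':1, 'q':3, 'r':2
C (first-col start): C('$')=0, C('p')=1, C('q')=2, C('r')=5
L[0]='q': occ=0, LF[0]=C('q')+0=2+0=2
L[1]='q': occ=1, LF[1]=C('q')+1=2+1=3
L[2]='q': occ=2, LF[2]=C('q')+2=2+2=4
L[3]='$': occ=0, LF[3]=C('$')+0=0+0=0
L[4]='r': occ=0, LF[4]=C('r')+0=5+0=5
L[5]='r': occ=1, LF[5]=C('r')+1=5+1=6
L[6]='p': occ=0, LF[6]=C('p')+0=1+0=1

Answer: 2 3 4 0 5 6 1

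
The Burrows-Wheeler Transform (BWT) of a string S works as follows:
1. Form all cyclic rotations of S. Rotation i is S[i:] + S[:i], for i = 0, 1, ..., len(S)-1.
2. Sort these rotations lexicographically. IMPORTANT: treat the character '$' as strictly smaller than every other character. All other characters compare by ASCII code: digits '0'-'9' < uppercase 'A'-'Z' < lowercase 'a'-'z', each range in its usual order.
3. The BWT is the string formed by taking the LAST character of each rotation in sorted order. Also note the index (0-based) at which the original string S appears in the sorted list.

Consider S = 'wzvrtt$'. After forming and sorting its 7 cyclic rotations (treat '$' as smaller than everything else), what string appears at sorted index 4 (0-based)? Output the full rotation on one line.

All 7 rotations (rotation i = S[i:]+S[:i]):
  rot[0] = wzvrtt$
  rot[1] = zvrtt$w
  rot[2] = vrtt$wz
  rot[3] = rtt$wzv
  rot[4] = tt$wzvr
  rot[5] = t$wzvrt
  rot[6] = $wzvrtt
Sorted (with $ < everything):
  sorted[0] = $wzvrtt
  sorted[1] = rtt$wzv
  sorted[2] = t$wzvrt
  sorted[3] = tt$wzvr
  sorted[4] = vrtt$wz
  sorted[5] = wzvrtt$
  sorted[6] = zvrtt$w
sorted[4] = vrtt$wz

Answer: vrtt$wz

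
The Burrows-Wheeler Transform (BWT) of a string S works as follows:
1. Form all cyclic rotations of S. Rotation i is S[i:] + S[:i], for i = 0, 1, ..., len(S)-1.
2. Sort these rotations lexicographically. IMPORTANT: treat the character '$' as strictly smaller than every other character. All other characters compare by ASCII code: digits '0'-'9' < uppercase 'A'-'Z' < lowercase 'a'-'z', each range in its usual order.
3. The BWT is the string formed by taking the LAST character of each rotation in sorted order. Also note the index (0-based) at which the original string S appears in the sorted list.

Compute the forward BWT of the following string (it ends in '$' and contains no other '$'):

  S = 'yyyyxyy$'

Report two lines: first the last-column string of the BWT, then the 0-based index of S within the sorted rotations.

Answer: yyyyxyy$
7

Derivation:
All 8 rotations (rotation i = S[i:]+S[:i]):
  rot[0] = yyyyxyy$
  rot[1] = yyyxyy$y
  rot[2] = yyxyy$yy
  rot[3] = yxyy$yyy
  rot[4] = xyy$yyyy
  rot[5] = yy$yyyyx
  rot[6] = y$yyyyxy
  rot[7] = $yyyyxyy
Sorted (with $ < everything):
  sorted[0] = $yyyyxyy  (last char: 'y')
  sorted[1] = xyy$yyyy  (last char: 'y')
  sorted[2] = y$yyyyxy  (last char: 'y')
  sorted[3] = yxyy$yyy  (last char: 'y')
  sorted[4] = yy$yyyyx  (last char: 'x')
  sorted[5] = yyxyy$yy  (last char: 'y')
  sorted[6] = yyyxyy$y  (last char: 'y')
  sorted[7] = yyyyxyy$  (last char: '$')
Last column: yyyyxyy$
Original string S is at sorted index 7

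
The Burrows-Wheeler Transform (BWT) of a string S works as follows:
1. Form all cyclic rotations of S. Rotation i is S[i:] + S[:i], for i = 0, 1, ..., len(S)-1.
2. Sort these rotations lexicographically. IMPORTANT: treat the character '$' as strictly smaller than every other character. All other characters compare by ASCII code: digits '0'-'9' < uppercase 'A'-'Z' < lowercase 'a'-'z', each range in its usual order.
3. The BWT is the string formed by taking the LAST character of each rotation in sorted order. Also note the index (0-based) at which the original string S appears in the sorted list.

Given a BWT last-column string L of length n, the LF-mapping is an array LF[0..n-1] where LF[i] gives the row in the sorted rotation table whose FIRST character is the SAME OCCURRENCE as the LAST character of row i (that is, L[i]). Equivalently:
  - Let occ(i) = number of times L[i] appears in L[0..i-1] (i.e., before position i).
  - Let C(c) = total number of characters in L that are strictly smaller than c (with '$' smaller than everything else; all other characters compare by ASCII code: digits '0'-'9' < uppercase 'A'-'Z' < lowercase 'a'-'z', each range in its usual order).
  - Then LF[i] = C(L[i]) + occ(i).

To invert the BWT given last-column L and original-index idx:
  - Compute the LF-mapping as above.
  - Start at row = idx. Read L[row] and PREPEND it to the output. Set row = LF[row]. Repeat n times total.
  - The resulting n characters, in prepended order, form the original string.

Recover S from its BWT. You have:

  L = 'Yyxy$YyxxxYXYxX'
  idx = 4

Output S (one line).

LF mapping: 3 12 7 13 0 4 14 8 9 10 5 1 6 11 2
Walk LF starting at row 4, prepending L[row]:
  step 1: row=4, L[4]='$', prepend. Next row=LF[4]=0
  step 2: row=0, L[0]='Y', prepend. Next row=LF[0]=3
  step 3: row=3, L[3]='y', prepend. Next row=LF[3]=13
  step 4: row=13, L[13]='x', prepend. Next row=LF[13]=11
  step 5: row=11, L[11]='X', prepend. Next row=LF[11]=1
  step 6: row=1, L[1]='y', prepend. Next row=LF[1]=12
  step 7: row=12, L[12]='Y', prepend. Next row=LF[12]=6
  step 8: row=6, L[6]='y', prepend. Next row=LF[6]=14
  step 9: row=14, L[14]='X', prepend. Next row=LF[14]=2
  step 10: row=2, L[2]='x', prepend. Next row=LF[2]=7
  step 11: row=7, L[7]='x', prepend. Next row=LF[7]=8
  step 12: row=8, L[8]='x', prepend. Next row=LF[8]=9
  step 13: row=9, L[9]='x', prepend. Next row=LF[9]=10
  step 14: row=10, L[10]='Y', prepend. Next row=LF[10]=5
  step 15: row=5, L[5]='Y', prepend. Next row=LF[5]=4
Reversed output: YYxxxxXyYyXxyY$

Answer: YYxxxxXyYyXxyY$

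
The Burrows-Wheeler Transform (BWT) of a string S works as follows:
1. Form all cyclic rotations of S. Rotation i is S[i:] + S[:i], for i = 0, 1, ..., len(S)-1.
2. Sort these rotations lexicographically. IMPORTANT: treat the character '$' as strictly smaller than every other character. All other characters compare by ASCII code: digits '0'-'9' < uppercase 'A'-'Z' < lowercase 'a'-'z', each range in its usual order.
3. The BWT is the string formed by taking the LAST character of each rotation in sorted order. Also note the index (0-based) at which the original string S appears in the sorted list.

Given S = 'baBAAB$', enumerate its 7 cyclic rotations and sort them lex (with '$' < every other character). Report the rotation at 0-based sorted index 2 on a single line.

Answer: AB$baBA

Derivation:
All 7 rotations (rotation i = S[i:]+S[:i]):
  rot[0] = baBAAB$
  rot[1] = aBAAB$b
  rot[2] = BAAB$ba
  rot[3] = AAB$baB
  rot[4] = AB$baBA
  rot[5] = B$baBAA
  rot[6] = $baBAAB
Sorted (with $ < everything):
  sorted[0] = $baBAAB
  sorted[1] = AAB$baB
  sorted[2] = AB$baBA
  sorted[3] = B$baBAA
  sorted[4] = BAAB$ba
  sorted[5] = aBAAB$b
  sorted[6] = baBAAB$
sorted[2] = AB$baBA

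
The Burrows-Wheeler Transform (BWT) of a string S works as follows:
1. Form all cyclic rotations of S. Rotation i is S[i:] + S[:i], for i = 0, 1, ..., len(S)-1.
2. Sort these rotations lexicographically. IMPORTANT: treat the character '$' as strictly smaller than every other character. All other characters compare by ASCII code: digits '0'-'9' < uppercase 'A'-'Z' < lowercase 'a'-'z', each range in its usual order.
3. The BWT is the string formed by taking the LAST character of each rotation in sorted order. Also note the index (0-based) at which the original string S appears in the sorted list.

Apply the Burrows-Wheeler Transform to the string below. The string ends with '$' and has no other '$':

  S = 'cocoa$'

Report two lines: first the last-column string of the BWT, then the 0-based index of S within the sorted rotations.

All 6 rotations (rotation i = S[i:]+S[:i]):
  rot[0] = cocoa$
  rot[1] = ocoa$c
  rot[2] = coa$co
  rot[3] = oa$coc
  rot[4] = a$coco
  rot[5] = $cocoa
Sorted (with $ < everything):
  sorted[0] = $cocoa  (last char: 'a')
  sorted[1] = a$coco  (last char: 'o')
  sorted[2] = coa$co  (last char: 'o')
  sorted[3] = cocoa$  (last char: '$')
  sorted[4] = oa$coc  (last char: 'c')
  sorted[5] = ocoa$c  (last char: 'c')
Last column: aoo$cc
Original string S is at sorted index 3

Answer: aoo$cc
3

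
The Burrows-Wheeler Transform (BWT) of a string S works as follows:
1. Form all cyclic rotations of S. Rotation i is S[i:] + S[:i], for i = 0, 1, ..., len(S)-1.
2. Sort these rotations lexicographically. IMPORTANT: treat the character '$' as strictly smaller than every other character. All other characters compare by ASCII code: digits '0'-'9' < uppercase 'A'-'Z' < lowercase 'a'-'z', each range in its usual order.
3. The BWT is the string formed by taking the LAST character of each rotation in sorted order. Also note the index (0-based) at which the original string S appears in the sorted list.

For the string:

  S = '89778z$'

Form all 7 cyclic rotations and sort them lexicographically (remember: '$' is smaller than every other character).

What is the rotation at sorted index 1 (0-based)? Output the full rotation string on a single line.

All 7 rotations (rotation i = S[i:]+S[:i]):
  rot[0] = 89778z$
  rot[1] = 9778z$8
  rot[2] = 778z$89
  rot[3] = 78z$897
  rot[4] = 8z$8977
  rot[5] = z$89778
  rot[6] = $89778z
Sorted (with $ < everything):
  sorted[0] = $89778z
  sorted[1] = 778z$89
  sorted[2] = 78z$897
  sorted[3] = 89778z$
  sorted[4] = 8z$8977
  sorted[5] = 9778z$8
  sorted[6] = z$89778
sorted[1] = 778z$89

Answer: 778z$89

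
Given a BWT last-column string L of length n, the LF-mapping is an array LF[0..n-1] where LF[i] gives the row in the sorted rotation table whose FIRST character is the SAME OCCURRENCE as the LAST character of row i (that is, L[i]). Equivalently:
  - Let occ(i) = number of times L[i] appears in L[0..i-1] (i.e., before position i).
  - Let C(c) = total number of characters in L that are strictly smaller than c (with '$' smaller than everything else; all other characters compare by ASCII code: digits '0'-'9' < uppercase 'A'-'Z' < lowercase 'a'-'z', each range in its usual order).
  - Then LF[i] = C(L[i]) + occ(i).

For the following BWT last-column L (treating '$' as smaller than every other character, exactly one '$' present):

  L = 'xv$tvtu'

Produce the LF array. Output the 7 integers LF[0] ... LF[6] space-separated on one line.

Answer: 6 4 0 1 5 2 3

Derivation:
Char counts: '$':1, 't':2, 'u':1, 'v':2, 'x':1
C (first-col start): C('$')=0, C('t')=1, C('u')=3, C('v')=4, C('x')=6
L[0]='x': occ=0, LF[0]=C('x')+0=6+0=6
L[1]='v': occ=0, LF[1]=C('v')+0=4+0=4
L[2]='$': occ=0, LF[2]=C('$')+0=0+0=0
L[3]='t': occ=0, LF[3]=C('t')+0=1+0=1
L[4]='v': occ=1, LF[4]=C('v')+1=4+1=5
L[5]='t': occ=1, LF[5]=C('t')+1=1+1=2
L[6]='u': occ=0, LF[6]=C('u')+0=3+0=3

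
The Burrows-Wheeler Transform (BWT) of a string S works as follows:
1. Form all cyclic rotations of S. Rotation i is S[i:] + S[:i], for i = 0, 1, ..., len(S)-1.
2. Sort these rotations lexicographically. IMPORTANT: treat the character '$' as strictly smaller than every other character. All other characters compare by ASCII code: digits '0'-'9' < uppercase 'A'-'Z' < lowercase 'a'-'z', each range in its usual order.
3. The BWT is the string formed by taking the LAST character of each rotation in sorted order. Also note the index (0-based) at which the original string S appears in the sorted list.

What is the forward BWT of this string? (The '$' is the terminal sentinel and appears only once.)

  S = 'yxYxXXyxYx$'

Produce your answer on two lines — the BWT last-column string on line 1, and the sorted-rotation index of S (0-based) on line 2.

Answer: xxXxxYYyyX$
10

Derivation:
All 11 rotations (rotation i = S[i:]+S[:i]):
  rot[0] = yxYxXXyxYx$
  rot[1] = xYxXXyxYx$y
  rot[2] = YxXXyxYx$yx
  rot[3] = xXXyxYx$yxY
  rot[4] = XXyxYx$yxYx
  rot[5] = XyxYx$yxYxX
  rot[6] = yxYx$yxYxXX
  rot[7] = xYx$yxYxXXy
  rot[8] = Yx$yxYxXXyx
  rot[9] = x$yxYxXXyxY
  rot[10] = $yxYxXXyxYx
Sorted (with $ < everything):
  sorted[0] = $yxYxXXyxYx  (last char: 'x')
  sorted[1] = XXyxYx$yxYx  (last char: 'x')
  sorted[2] = XyxYx$yxYxX  (last char: 'X')
  sorted[3] = Yx$yxYxXXyx  (last char: 'x')
  sorted[4] = YxXXyxYx$yx  (last char: 'x')
  sorted[5] = x$yxYxXXyxY  (last char: 'Y')
  sorted[6] = xXXyxYx$yxY  (last char: 'Y')
  sorted[7] = xYx$yxYxXXy  (last char: 'y')
  sorted[8] = xYxXXyxYx$y  (last char: 'y')
  sorted[9] = yxYx$yxYxXX  (last char: 'X')
  sorted[10] = yxYxXXyxYx$  (last char: '$')
Last column: xxXxxYYyyX$
Original string S is at sorted index 10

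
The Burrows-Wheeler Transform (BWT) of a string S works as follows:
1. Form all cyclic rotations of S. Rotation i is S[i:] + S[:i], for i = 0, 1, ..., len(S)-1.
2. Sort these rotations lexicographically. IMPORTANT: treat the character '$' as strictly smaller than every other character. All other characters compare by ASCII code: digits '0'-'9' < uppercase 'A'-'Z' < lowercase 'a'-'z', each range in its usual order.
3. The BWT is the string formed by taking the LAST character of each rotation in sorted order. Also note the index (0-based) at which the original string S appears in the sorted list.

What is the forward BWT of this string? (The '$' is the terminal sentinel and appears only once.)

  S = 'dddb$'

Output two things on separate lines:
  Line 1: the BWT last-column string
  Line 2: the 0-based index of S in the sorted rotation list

Answer: bddd$
4

Derivation:
All 5 rotations (rotation i = S[i:]+S[:i]):
  rot[0] = dddb$
  rot[1] = ddb$d
  rot[2] = db$dd
  rot[3] = b$ddd
  rot[4] = $dddb
Sorted (with $ < everything):
  sorted[0] = $dddb  (last char: 'b')
  sorted[1] = b$ddd  (last char: 'd')
  sorted[2] = db$dd  (last char: 'd')
  sorted[3] = ddb$d  (last char: 'd')
  sorted[4] = dddb$  (last char: '$')
Last column: bddd$
Original string S is at sorted index 4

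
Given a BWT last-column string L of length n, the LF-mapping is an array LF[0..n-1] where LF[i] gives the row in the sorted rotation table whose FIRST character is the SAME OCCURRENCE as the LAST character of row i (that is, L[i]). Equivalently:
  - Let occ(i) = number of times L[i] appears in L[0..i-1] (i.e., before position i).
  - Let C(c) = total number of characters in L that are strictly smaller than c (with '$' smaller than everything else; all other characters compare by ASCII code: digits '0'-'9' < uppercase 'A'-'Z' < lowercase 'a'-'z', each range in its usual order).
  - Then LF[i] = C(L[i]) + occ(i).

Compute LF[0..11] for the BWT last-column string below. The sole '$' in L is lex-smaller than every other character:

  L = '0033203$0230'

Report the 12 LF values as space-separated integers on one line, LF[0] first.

Char counts: '$':1, '0':5, '2':2, '3':4
C (first-col start): C('$')=0, C('0')=1, C('2')=6, C('3')=8
L[0]='0': occ=0, LF[0]=C('0')+0=1+0=1
L[1]='0': occ=1, LF[1]=C('0')+1=1+1=2
L[2]='3': occ=0, LF[2]=C('3')+0=8+0=8
L[3]='3': occ=1, LF[3]=C('3')+1=8+1=9
L[4]='2': occ=0, LF[4]=C('2')+0=6+0=6
L[5]='0': occ=2, LF[5]=C('0')+2=1+2=3
L[6]='3': occ=2, LF[6]=C('3')+2=8+2=10
L[7]='$': occ=0, LF[7]=C('$')+0=0+0=0
L[8]='0': occ=3, LF[8]=C('0')+3=1+3=4
L[9]='2': occ=1, LF[9]=C('2')+1=6+1=7
L[10]='3': occ=3, LF[10]=C('3')+3=8+3=11
L[11]='0': occ=4, LF[11]=C('0')+4=1+4=5

Answer: 1 2 8 9 6 3 10 0 4 7 11 5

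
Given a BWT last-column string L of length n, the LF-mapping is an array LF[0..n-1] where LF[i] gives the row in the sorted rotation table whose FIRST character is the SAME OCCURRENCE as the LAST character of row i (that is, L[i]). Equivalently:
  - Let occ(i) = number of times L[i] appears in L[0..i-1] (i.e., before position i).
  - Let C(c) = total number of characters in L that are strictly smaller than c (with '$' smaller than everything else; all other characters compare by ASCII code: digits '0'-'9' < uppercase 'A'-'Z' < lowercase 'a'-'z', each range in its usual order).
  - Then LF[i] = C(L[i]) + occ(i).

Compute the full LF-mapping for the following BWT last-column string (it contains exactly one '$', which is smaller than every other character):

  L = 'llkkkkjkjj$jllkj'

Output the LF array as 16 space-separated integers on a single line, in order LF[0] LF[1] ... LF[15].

Char counts: '$':1, 'j':5, 'k':6, 'l':4
C (first-col start): C('$')=0, C('j')=1, C('k')=6, C('l')=12
L[0]='l': occ=0, LF[0]=C('l')+0=12+0=12
L[1]='l': occ=1, LF[1]=C('l')+1=12+1=13
L[2]='k': occ=0, LF[2]=C('k')+0=6+0=6
L[3]='k': occ=1, LF[3]=C('k')+1=6+1=7
L[4]='k': occ=2, LF[4]=C('k')+2=6+2=8
L[5]='k': occ=3, LF[5]=C('k')+3=6+3=9
L[6]='j': occ=0, LF[6]=C('j')+0=1+0=1
L[7]='k': occ=4, LF[7]=C('k')+4=6+4=10
L[8]='j': occ=1, LF[8]=C('j')+1=1+1=2
L[9]='j': occ=2, LF[9]=C('j')+2=1+2=3
L[10]='$': occ=0, LF[10]=C('$')+0=0+0=0
L[11]='j': occ=3, LF[11]=C('j')+3=1+3=4
L[12]='l': occ=2, LF[12]=C('l')+2=12+2=14
L[13]='l': occ=3, LF[13]=C('l')+3=12+3=15
L[14]='k': occ=5, LF[14]=C('k')+5=6+5=11
L[15]='j': occ=4, LF[15]=C('j')+4=1+4=5

Answer: 12 13 6 7 8 9 1 10 2 3 0 4 14 15 11 5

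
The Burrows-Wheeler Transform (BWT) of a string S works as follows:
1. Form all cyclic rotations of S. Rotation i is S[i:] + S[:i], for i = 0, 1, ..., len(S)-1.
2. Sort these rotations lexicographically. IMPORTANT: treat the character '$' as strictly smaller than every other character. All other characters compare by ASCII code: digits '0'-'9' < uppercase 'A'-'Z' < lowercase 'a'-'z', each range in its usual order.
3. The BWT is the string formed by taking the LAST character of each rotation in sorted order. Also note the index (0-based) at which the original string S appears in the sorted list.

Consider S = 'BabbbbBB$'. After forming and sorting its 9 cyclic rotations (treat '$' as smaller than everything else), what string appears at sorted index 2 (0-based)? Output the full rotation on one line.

All 9 rotations (rotation i = S[i:]+S[:i]):
  rot[0] = BabbbbBB$
  rot[1] = abbbbBB$B
  rot[2] = bbbbBB$Ba
  rot[3] = bbbBB$Bab
  rot[4] = bbBB$Babb
  rot[5] = bBB$Babbb
  rot[6] = BB$Babbbb
  rot[7] = B$BabbbbB
  rot[8] = $BabbbbBB
Sorted (with $ < everything):
  sorted[0] = $BabbbbBB
  sorted[1] = B$BabbbbB
  sorted[2] = BB$Babbbb
  sorted[3] = BabbbbBB$
  sorted[4] = abbbbBB$B
  sorted[5] = bBB$Babbb
  sorted[6] = bbBB$Babb
  sorted[7] = bbbBB$Bab
  sorted[8] = bbbbBB$Ba
sorted[2] = BB$Babbbb

Answer: BB$Babbbb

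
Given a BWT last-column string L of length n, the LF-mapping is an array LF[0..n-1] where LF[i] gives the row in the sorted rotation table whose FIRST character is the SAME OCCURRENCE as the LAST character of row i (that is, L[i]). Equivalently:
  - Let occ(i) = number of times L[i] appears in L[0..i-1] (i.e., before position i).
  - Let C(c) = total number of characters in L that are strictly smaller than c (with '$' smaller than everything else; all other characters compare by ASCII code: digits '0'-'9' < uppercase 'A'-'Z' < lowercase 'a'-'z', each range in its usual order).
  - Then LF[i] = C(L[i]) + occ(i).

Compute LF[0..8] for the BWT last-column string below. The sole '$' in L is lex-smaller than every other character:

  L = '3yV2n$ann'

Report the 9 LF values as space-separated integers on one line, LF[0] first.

Answer: 2 8 3 1 5 0 4 6 7

Derivation:
Char counts: '$':1, '2':1, '3':1, 'V':1, 'a':1, 'n':3, 'y':1
C (first-col start): C('$')=0, C('2')=1, C('3')=2, C('V')=3, C('a')=4, C('n')=5, C('y')=8
L[0]='3': occ=0, LF[0]=C('3')+0=2+0=2
L[1]='y': occ=0, LF[1]=C('y')+0=8+0=8
L[2]='V': occ=0, LF[2]=C('V')+0=3+0=3
L[3]='2': occ=0, LF[3]=C('2')+0=1+0=1
L[4]='n': occ=0, LF[4]=C('n')+0=5+0=5
L[5]='$': occ=0, LF[5]=C('$')+0=0+0=0
L[6]='a': occ=0, LF[6]=C('a')+0=4+0=4
L[7]='n': occ=1, LF[7]=C('n')+1=5+1=6
L[8]='n': occ=2, LF[8]=C('n')+2=5+2=7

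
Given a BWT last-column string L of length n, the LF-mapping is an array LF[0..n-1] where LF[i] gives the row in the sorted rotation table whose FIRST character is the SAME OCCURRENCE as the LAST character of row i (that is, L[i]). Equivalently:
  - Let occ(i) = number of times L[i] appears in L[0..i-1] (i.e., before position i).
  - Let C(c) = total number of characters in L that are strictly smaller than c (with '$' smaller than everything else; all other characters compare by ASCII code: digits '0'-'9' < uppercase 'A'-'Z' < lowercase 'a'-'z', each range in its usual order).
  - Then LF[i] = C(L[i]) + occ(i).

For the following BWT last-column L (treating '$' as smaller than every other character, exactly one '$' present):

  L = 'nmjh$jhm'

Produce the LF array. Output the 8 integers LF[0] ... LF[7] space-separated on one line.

Answer: 7 5 3 1 0 4 2 6

Derivation:
Char counts: '$':1, 'h':2, 'j':2, 'm':2, 'n':1
C (first-col start): C('$')=0, C('h')=1, C('j')=3, C('m')=5, C('n')=7
L[0]='n': occ=0, LF[0]=C('n')+0=7+0=7
L[1]='m': occ=0, LF[1]=C('m')+0=5+0=5
L[2]='j': occ=0, LF[2]=C('j')+0=3+0=3
L[3]='h': occ=0, LF[3]=C('h')+0=1+0=1
L[4]='$': occ=0, LF[4]=C('$')+0=0+0=0
L[5]='j': occ=1, LF[5]=C('j')+1=3+1=4
L[6]='h': occ=1, LF[6]=C('h')+1=1+1=2
L[7]='m': occ=1, LF[7]=C('m')+1=5+1=6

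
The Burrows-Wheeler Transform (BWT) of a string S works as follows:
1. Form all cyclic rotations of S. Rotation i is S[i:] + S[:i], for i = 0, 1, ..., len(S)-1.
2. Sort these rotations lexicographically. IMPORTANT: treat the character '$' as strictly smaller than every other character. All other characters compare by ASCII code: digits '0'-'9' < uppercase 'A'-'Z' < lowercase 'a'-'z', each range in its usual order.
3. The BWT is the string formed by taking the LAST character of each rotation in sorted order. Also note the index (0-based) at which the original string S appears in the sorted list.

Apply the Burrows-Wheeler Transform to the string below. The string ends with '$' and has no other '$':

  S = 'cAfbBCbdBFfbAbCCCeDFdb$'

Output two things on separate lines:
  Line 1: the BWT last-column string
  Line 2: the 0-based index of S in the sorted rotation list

All 23 rotations (rotation i = S[i:]+S[:i]):
  rot[0] = cAfbBCbdBFfbAbCCCeDFdb$
  rot[1] = AfbBCbdBFfbAbCCCeDFdb$c
  rot[2] = fbBCbdBFfbAbCCCeDFdb$cA
  rot[3] = bBCbdBFfbAbCCCeDFdb$cAf
  rot[4] = BCbdBFfbAbCCCeDFdb$cAfb
  rot[5] = CbdBFfbAbCCCeDFdb$cAfbB
  rot[6] = bdBFfbAbCCCeDFdb$cAfbBC
  rot[7] = dBFfbAbCCCeDFdb$cAfbBCb
  rot[8] = BFfbAbCCCeDFdb$cAfbBCbd
  rot[9] = FfbAbCCCeDFdb$cAfbBCbdB
  rot[10] = fbAbCCCeDFdb$cAfbBCbdBF
  rot[11] = bAbCCCeDFdb$cAfbBCbdBFf
  rot[12] = AbCCCeDFdb$cAfbBCbdBFfb
  rot[13] = bCCCeDFdb$cAfbBCbdBFfbA
  rot[14] = CCCeDFdb$cAfbBCbdBFfbAb
  rot[15] = CCeDFdb$cAfbBCbdBFfbAbC
  rot[16] = CeDFdb$cAfbBCbdBFfbAbCC
  rot[17] = eDFdb$cAfbBCbdBFfbAbCCC
  rot[18] = DFdb$cAfbBCbdBFfbAbCCCe
  rot[19] = Fdb$cAfbBCbdBFfbAbCCCeD
  rot[20] = db$cAfbBCbdBFfbAbCCCeDF
  rot[21] = b$cAfbBCbdBFfbAbCCCeDFd
  rot[22] = $cAfbBCbdBFfbAbCCCeDFdb
Sorted (with $ < everything):
  sorted[0] = $cAfbBCbdBFfbAbCCCeDFdb  (last char: 'b')
  sorted[1] = AbCCCeDFdb$cAfbBCbdBFfb  (last char: 'b')
  sorted[2] = AfbBCbdBFfbAbCCCeDFdb$c  (last char: 'c')
  sorted[3] = BCbdBFfbAbCCCeDFdb$cAfb  (last char: 'b')
  sorted[4] = BFfbAbCCCeDFdb$cAfbBCbd  (last char: 'd')
  sorted[5] = CCCeDFdb$cAfbBCbdBFfbAb  (last char: 'b')
  sorted[6] = CCeDFdb$cAfbBCbdBFfbAbC  (last char: 'C')
  sorted[7] = CbdBFfbAbCCCeDFdb$cAfbB  (last char: 'B')
  sorted[8] = CeDFdb$cAfbBCbdBFfbAbCC  (last char: 'C')
  sorted[9] = DFdb$cAfbBCbdBFfbAbCCCe  (last char: 'e')
  sorted[10] = Fdb$cAfbBCbdBFfbAbCCCeD  (last char: 'D')
  sorted[11] = FfbAbCCCeDFdb$cAfbBCbdB  (last char: 'B')
  sorted[12] = b$cAfbBCbdBFfbAbCCCeDFd  (last char: 'd')
  sorted[13] = bAbCCCeDFdb$cAfbBCbdBFf  (last char: 'f')
  sorted[14] = bBCbdBFfbAbCCCeDFdb$cAf  (last char: 'f')
  sorted[15] = bCCCeDFdb$cAfbBCbdBFfbA  (last char: 'A')
  sorted[16] = bdBFfbAbCCCeDFdb$cAfbBC  (last char: 'C')
  sorted[17] = cAfbBCbdBFfbAbCCCeDFdb$  (last char: '$')
  sorted[18] = dBFfbAbCCCeDFdb$cAfbBCb  (last char: 'b')
  sorted[19] = db$cAfbBCbdBFfbAbCCCeDF  (last char: 'F')
  sorted[20] = eDFdb$cAfbBCbdBFfbAbCCC  (last char: 'C')
  sorted[21] = fbAbCCCeDFdb$cAfbBCbdBF  (last char: 'F')
  sorted[22] = fbBCbdBFfbAbCCCeDFdb$cA  (last char: 'A')
Last column: bbcbdbCBCeDBdffAC$bFCFA
Original string S is at sorted index 17

Answer: bbcbdbCBCeDBdffAC$bFCFA
17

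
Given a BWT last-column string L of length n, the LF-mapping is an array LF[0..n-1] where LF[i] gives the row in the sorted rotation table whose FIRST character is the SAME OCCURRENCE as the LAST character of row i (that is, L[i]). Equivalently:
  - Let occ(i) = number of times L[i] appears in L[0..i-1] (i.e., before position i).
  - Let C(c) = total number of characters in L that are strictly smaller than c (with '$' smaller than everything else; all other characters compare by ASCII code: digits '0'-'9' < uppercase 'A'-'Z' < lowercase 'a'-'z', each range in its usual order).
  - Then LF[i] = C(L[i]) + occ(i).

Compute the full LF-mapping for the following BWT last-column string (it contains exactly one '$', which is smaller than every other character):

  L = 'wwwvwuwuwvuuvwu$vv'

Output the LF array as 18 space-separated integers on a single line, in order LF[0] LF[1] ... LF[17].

Answer: 11 12 13 6 14 1 15 2 16 7 3 4 8 17 5 0 9 10

Derivation:
Char counts: '$':1, 'u':5, 'v':5, 'w':7
C (first-col start): C('$')=0, C('u')=1, C('v')=6, C('w')=11
L[0]='w': occ=0, LF[0]=C('w')+0=11+0=11
L[1]='w': occ=1, LF[1]=C('w')+1=11+1=12
L[2]='w': occ=2, LF[2]=C('w')+2=11+2=13
L[3]='v': occ=0, LF[3]=C('v')+0=6+0=6
L[4]='w': occ=3, LF[4]=C('w')+3=11+3=14
L[5]='u': occ=0, LF[5]=C('u')+0=1+0=1
L[6]='w': occ=4, LF[6]=C('w')+4=11+4=15
L[7]='u': occ=1, LF[7]=C('u')+1=1+1=2
L[8]='w': occ=5, LF[8]=C('w')+5=11+5=16
L[9]='v': occ=1, LF[9]=C('v')+1=6+1=7
L[10]='u': occ=2, LF[10]=C('u')+2=1+2=3
L[11]='u': occ=3, LF[11]=C('u')+3=1+3=4
L[12]='v': occ=2, LF[12]=C('v')+2=6+2=8
L[13]='w': occ=6, LF[13]=C('w')+6=11+6=17
L[14]='u': occ=4, LF[14]=C('u')+4=1+4=5
L[15]='$': occ=0, LF[15]=C('$')+0=0+0=0
L[16]='v': occ=3, LF[16]=C('v')+3=6+3=9
L[17]='v': occ=4, LF[17]=C('v')+4=6+4=10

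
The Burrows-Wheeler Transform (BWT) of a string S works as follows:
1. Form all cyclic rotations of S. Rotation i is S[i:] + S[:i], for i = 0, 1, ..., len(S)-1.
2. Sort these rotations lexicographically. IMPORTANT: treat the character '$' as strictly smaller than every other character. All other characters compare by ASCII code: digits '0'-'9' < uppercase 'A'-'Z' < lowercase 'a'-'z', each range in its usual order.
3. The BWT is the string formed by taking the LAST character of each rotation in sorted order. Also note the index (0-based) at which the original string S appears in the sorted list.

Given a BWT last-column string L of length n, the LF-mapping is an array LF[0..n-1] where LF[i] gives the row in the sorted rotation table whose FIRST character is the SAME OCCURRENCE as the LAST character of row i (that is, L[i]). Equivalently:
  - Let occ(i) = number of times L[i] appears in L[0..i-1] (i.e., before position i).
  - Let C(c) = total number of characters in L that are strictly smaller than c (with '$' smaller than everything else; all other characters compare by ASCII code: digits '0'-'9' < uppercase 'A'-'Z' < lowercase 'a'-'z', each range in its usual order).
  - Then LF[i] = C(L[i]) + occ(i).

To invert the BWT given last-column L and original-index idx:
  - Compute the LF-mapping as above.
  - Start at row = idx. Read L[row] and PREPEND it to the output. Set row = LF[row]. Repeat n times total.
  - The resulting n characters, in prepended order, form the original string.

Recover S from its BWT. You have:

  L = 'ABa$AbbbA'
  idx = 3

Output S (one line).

Answer: AbbbaABA$

Derivation:
LF mapping: 1 4 5 0 2 6 7 8 3
Walk LF starting at row 3, prepending L[row]:
  step 1: row=3, L[3]='$', prepend. Next row=LF[3]=0
  step 2: row=0, L[0]='A', prepend. Next row=LF[0]=1
  step 3: row=1, L[1]='B', prepend. Next row=LF[1]=4
  step 4: row=4, L[4]='A', prepend. Next row=LF[4]=2
  step 5: row=2, L[2]='a', prepend. Next row=LF[2]=5
  step 6: row=5, L[5]='b', prepend. Next row=LF[5]=6
  step 7: row=6, L[6]='b', prepend. Next row=LF[6]=7
  step 8: row=7, L[7]='b', prepend. Next row=LF[7]=8
  step 9: row=8, L[8]='A', prepend. Next row=LF[8]=3
Reversed output: AbbbaABA$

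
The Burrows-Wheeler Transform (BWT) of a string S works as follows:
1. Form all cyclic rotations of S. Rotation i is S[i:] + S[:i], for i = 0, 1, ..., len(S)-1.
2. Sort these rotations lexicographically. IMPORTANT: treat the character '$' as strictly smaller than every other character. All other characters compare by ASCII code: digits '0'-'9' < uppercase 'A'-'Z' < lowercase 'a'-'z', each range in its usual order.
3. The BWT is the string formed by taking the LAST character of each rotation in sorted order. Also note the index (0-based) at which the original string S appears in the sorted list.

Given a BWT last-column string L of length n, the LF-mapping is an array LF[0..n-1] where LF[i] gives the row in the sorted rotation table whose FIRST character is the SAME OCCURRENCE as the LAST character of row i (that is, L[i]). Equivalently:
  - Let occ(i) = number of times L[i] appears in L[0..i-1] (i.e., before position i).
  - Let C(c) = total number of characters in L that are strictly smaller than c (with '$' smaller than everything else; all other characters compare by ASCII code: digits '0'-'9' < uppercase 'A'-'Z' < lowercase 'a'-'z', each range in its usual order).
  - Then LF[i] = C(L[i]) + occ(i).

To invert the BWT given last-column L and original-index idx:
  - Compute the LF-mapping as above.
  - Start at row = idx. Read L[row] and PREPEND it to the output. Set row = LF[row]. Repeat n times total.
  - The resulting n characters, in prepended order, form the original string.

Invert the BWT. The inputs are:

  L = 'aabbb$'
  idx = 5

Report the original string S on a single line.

LF mapping: 1 2 3 4 5 0
Walk LF starting at row 5, prepending L[row]:
  step 1: row=5, L[5]='$', prepend. Next row=LF[5]=0
  step 2: row=0, L[0]='a', prepend. Next row=LF[0]=1
  step 3: row=1, L[1]='a', prepend. Next row=LF[1]=2
  step 4: row=2, L[2]='b', prepend. Next row=LF[2]=3
  step 5: row=3, L[3]='b', prepend. Next row=LF[3]=4
  step 6: row=4, L[4]='b', prepend. Next row=LF[4]=5
Reversed output: bbbaa$

Answer: bbbaa$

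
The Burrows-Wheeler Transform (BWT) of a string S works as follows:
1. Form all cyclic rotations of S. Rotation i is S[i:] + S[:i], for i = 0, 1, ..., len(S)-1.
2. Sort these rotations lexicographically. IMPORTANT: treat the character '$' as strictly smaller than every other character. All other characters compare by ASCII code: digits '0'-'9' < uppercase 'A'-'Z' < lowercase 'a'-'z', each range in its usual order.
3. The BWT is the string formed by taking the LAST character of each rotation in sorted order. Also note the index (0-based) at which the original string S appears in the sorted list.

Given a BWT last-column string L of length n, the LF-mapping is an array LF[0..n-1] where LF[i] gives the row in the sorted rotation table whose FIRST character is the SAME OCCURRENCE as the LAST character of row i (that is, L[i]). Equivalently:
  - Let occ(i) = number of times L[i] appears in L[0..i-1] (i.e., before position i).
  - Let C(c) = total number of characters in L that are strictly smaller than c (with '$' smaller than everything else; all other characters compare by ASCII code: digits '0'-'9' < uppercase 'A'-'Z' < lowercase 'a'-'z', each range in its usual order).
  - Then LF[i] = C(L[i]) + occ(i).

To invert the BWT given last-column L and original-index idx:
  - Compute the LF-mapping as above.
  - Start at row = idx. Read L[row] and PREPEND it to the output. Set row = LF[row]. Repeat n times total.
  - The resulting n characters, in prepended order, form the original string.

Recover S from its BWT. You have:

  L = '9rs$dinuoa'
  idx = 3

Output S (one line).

LF mapping: 1 7 8 0 3 4 5 9 6 2
Walk LF starting at row 3, prepending L[row]:
  step 1: row=3, L[3]='$', prepend. Next row=LF[3]=0
  step 2: row=0, L[0]='9', prepend. Next row=LF[0]=1
  step 3: row=1, L[1]='r', prepend. Next row=LF[1]=7
  step 4: row=7, L[7]='u', prepend. Next row=LF[7]=9
  step 5: row=9, L[9]='a', prepend. Next row=LF[9]=2
  step 6: row=2, L[2]='s', prepend. Next row=LF[2]=8
  step 7: row=8, L[8]='o', prepend. Next row=LF[8]=6
  step 8: row=6, L[6]='n', prepend. Next row=LF[6]=5
  step 9: row=5, L[5]='i', prepend. Next row=LF[5]=4
  step 10: row=4, L[4]='d', prepend. Next row=LF[4]=3
Reversed output: dinosaur9$

Answer: dinosaur9$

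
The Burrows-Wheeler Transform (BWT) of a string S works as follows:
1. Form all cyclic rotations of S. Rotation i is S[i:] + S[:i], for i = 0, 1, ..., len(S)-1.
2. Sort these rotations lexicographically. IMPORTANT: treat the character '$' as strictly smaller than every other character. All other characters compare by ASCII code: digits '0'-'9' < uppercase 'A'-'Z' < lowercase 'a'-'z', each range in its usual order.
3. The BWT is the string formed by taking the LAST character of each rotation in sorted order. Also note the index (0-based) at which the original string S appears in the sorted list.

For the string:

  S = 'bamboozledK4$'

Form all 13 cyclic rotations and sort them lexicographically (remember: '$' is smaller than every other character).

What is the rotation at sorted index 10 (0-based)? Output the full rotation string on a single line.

Answer: oozledK4$bamb

Derivation:
All 13 rotations (rotation i = S[i:]+S[:i]):
  rot[0] = bamboozledK4$
  rot[1] = amboozledK4$b
  rot[2] = mboozledK4$ba
  rot[3] = boozledK4$bam
  rot[4] = oozledK4$bamb
  rot[5] = ozledK4$bambo
  rot[6] = zledK4$bamboo
  rot[7] = ledK4$bambooz
  rot[8] = edK4$bamboozl
  rot[9] = dK4$bamboozle
  rot[10] = K4$bamboozled
  rot[11] = 4$bamboozledK
  rot[12] = $bamboozledK4
Sorted (with $ < everything):
  sorted[0] = $bamboozledK4
  sorted[1] = 4$bamboozledK
  sorted[2] = K4$bamboozled
  sorted[3] = amboozledK4$b
  sorted[4] = bamboozledK4$
  sorted[5] = boozledK4$bam
  sorted[6] = dK4$bamboozle
  sorted[7] = edK4$bamboozl
  sorted[8] = ledK4$bambooz
  sorted[9] = mboozledK4$ba
  sorted[10] = oozledK4$bamb
  sorted[11] = ozledK4$bambo
  sorted[12] = zledK4$bamboo
sorted[10] = oozledK4$bamb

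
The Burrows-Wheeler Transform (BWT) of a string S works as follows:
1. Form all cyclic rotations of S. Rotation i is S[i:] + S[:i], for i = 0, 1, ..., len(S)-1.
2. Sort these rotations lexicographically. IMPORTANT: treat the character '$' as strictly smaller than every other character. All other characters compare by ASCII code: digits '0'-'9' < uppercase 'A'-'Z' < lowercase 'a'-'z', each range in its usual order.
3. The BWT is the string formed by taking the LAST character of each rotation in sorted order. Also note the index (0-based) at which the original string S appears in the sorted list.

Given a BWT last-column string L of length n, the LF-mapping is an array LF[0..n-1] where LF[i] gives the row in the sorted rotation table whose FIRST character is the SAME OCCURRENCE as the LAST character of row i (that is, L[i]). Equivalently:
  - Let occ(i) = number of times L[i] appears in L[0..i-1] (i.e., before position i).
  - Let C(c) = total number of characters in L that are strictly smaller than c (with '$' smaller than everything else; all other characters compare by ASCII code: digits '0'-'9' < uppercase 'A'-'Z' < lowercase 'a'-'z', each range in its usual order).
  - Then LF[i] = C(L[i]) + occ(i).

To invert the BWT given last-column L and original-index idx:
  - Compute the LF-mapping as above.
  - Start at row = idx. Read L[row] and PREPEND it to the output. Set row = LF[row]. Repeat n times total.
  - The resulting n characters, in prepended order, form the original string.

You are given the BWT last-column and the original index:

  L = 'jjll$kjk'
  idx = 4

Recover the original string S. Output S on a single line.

Answer: kkljljj$

Derivation:
LF mapping: 1 2 6 7 0 4 3 5
Walk LF starting at row 4, prepending L[row]:
  step 1: row=4, L[4]='$', prepend. Next row=LF[4]=0
  step 2: row=0, L[0]='j', prepend. Next row=LF[0]=1
  step 3: row=1, L[1]='j', prepend. Next row=LF[1]=2
  step 4: row=2, L[2]='l', prepend. Next row=LF[2]=6
  step 5: row=6, L[6]='j', prepend. Next row=LF[6]=3
  step 6: row=3, L[3]='l', prepend. Next row=LF[3]=7
  step 7: row=7, L[7]='k', prepend. Next row=LF[7]=5
  step 8: row=5, L[5]='k', prepend. Next row=LF[5]=4
Reversed output: kkljljj$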